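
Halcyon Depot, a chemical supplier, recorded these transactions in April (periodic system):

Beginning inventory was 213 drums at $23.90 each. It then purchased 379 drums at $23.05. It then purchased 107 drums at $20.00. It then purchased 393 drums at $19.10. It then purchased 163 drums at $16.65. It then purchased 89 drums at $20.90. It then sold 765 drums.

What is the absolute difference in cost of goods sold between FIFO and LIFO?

FIFO COGS: 213 @ $23.90 + 379 @ $23.05 + 107 @ $20.00 + 66 @ $19.10 = $17,227.25
LIFO COGS: 89 @ $20.90 + 163 @ $16.65 + 393 @ $19.10 + 107 @ $20.00 + 13 @ $23.05 = $14,520.00
Difference = |$17,227.25 − $14,520.00| = $2,707.25

$2,707.25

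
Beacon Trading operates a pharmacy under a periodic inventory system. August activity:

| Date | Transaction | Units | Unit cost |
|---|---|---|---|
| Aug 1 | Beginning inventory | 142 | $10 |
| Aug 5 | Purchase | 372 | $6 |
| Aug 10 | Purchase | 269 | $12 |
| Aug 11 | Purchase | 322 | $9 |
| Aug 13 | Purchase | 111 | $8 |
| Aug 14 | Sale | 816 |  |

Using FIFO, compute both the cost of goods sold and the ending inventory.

Aug 14, 816 sold [FIFO — oldest first]: 142 @ $10 + 372 @ $6 + 269 @ $12 + 33 @ $9 = $7,177
Ending inventory: 289 @ $9 + 111 @ $8 = $3,489

COGS = $7,177; ending inventory = $3,489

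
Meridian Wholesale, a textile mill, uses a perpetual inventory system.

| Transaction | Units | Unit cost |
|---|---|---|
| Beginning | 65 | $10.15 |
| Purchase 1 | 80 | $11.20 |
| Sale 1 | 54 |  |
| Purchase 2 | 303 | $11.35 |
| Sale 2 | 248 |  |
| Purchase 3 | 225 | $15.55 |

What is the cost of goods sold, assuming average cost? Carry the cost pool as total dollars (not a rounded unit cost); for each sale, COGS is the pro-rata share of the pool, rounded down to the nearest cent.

COGS = $3,358.62

After Beginning: 65 on hand, pool $659.75 (≈ $10.1500 each)
After Purchase 1: 145 on hand, pool $1,555.75 (≈ $10.7293 each)
Sale 1, sell 54: 54/145 × $1,555.75 → $579.38
After Purchase 2: 394 on hand, pool $4,415.42 (≈ $11.2066 each)
Sale 2, sell 248: 248/394 × $4,415.42 → $2,779.24
After Purchase 3: 371 on hand, pool $5,134.93 (≈ $13.8408 each)
Total COGS = $579.38 + $2,779.24 = $3,358.62
Ending inventory (cost pool remaining) = $5,134.93
Check: goods available $8,493.55 = COGS $3,358.62 + ending $5,134.93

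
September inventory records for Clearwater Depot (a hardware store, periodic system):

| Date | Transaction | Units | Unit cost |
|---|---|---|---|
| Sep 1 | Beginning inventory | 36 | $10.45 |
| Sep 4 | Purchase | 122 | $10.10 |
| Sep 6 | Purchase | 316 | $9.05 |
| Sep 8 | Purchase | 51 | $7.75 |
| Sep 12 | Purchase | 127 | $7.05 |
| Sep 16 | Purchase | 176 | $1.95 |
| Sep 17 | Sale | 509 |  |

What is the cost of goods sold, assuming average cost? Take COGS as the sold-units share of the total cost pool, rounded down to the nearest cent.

Sep 17, sell 509: 509/828 × $6,102.00 → $3,751.10
Ending inventory (cost pool remaining) = $2,350.90
Check: goods available $6,102.00 = COGS $3,751.10 + ending $2,350.90

COGS = $3,751.10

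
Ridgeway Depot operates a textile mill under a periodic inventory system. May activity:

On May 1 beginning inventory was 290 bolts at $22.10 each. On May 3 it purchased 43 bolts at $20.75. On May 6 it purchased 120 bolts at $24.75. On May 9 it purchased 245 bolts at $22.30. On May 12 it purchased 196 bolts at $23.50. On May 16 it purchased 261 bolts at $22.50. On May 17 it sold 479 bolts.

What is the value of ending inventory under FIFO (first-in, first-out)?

May 17, 479 sold [FIFO — oldest first]: 290 @ $22.10 + 43 @ $20.75 + 120 @ $24.75 + 26 @ $22.30 = $10,851.05
Ending inventory: 219 @ $22.30 + 196 @ $23.50 + 261 @ $22.50 = $15,362.20

Ending inventory = $15,362.20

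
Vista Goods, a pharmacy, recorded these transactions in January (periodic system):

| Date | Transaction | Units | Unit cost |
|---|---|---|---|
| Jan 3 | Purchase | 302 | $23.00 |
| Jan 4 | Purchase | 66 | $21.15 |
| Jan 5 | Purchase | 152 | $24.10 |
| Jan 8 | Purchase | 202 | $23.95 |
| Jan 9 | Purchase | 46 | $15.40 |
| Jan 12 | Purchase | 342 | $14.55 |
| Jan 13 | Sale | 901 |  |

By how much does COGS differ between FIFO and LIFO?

FIFO COGS: 302 @ $23.00 + 66 @ $21.15 + 152 @ $24.10 + 202 @ $23.95 + 46 @ $15.40 + 133 @ $14.55 = $19,486.55
LIFO COGS: 342 @ $14.55 + 46 @ $15.40 + 202 @ $23.95 + 152 @ $24.10 + 66 @ $21.15 + 93 @ $23.00 = $17,720.50
Difference = |$19,486.55 − $17,720.50| = $1,766.05

$1,766.05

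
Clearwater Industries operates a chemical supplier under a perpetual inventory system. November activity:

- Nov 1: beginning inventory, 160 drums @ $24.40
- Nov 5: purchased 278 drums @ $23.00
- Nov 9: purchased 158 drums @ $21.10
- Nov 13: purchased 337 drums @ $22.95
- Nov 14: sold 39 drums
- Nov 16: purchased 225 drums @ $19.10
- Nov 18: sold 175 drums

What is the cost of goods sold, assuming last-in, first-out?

Nov 14, 39 sold [LIFO — newest first]: 39 @ $22.95 = $895.05
Nov 18, 175 sold [LIFO — newest first]: 175 @ $19.10 = $3,342.50
Total COGS = $895.05 + $3,342.50 = $4,237.55
Ending inventory: 160 @ $24.40 + 278 @ $23.00 + 158 @ $21.10 + 298 @ $22.95 + 50 @ $19.10 = $21,425.90

COGS = $4,237.55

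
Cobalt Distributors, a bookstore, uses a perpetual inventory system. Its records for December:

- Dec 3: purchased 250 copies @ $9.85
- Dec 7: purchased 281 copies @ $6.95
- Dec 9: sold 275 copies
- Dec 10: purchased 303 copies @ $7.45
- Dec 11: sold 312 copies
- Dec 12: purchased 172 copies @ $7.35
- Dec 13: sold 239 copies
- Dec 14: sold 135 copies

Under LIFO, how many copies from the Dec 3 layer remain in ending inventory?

45

Dec 9, 275 sold [LIFO — newest first]: 275 @ $6.95 = $1,911.25
Dec 11, 312 sold [LIFO — newest first]: 303 @ $7.45 + 6 @ $6.95 + 3 @ $9.85 = $2,328.60
Dec 13, 239 sold [LIFO — newest first]: 172 @ $7.35 + 67 @ $9.85 = $1,924.15
Dec 14, 135 sold [LIFO — newest first]: 135 @ $9.85 = $1,329.75
Total COGS = $1,911.25 + $2,328.60 + $1,924.15 + $1,329.75 = $7,493.75
Ending inventory: 45 @ $9.85 = $443.25
Check: goods available $7,937.00 = COGS $7,493.75 + ending $443.25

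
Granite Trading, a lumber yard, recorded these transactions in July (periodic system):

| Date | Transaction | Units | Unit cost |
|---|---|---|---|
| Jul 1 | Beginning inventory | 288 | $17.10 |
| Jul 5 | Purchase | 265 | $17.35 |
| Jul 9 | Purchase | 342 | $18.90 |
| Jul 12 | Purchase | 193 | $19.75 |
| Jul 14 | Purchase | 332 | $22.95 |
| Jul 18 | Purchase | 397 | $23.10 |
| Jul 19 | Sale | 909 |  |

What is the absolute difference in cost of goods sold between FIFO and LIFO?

$4,082.25

FIFO COGS: 288 @ $17.10 + 265 @ $17.35 + 342 @ $18.90 + 14 @ $19.75 = $16,262.85
LIFO COGS: 397 @ $23.10 + 332 @ $22.95 + 180 @ $19.75 = $20,345.10
Difference = |$16,262.85 − $20,345.10| = $4,082.25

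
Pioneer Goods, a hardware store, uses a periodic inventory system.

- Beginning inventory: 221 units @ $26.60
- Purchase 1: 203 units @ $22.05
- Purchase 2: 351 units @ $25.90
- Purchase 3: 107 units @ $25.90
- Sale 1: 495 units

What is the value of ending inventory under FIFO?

Ending inventory = $10,023.30

Sale 1 (495) [FIFO — oldest first]: 221 @ $26.60 + 203 @ $22.05 + 71 @ $25.90 = $12,193.65
Ending inventory: 280 @ $25.90 + 107 @ $25.90 = $10,023.30
Check: goods available $22,216.95 = COGS $12,193.65 + ending $10,023.30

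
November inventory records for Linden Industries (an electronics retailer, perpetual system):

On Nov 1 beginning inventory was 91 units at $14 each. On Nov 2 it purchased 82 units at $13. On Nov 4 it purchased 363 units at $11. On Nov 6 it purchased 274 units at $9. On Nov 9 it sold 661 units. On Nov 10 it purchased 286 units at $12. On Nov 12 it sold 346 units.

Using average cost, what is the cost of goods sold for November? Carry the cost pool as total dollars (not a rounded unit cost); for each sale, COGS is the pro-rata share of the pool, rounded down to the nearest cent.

After Nov 1: 91 on hand, pool $1,274.00 (≈ $14.0000 each)
After Nov 2: 173 on hand, pool $2,340.00 (≈ $13.5260 each)
After Nov 4: 536 on hand, pool $6,333.00 (≈ $11.8153 each)
After Nov 6: 810 on hand, pool $8,799.00 (≈ $10.8630 each)
Nov 9, sell 661: 661/810 × $8,799.00 → $7,180.41
After Nov 10: 435 on hand, pool $5,050.59 (≈ $11.6106 each)
Nov 12, sell 346: 346/435 × $5,050.59 → $4,017.25
Total COGS = $7,180.41 + $4,017.25 = $11,197.66
Ending inventory (cost pool remaining) = $1,033.34

COGS = $11,197.66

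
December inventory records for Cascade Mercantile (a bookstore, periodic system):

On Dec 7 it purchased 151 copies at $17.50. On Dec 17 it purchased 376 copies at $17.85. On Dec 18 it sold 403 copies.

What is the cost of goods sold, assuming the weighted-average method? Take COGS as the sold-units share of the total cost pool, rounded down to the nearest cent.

COGS = $7,153.13

Dec 18, sell 403: 403/527 × $9,354.10 → $7,153.13
Ending inventory (cost pool remaining) = $2,200.97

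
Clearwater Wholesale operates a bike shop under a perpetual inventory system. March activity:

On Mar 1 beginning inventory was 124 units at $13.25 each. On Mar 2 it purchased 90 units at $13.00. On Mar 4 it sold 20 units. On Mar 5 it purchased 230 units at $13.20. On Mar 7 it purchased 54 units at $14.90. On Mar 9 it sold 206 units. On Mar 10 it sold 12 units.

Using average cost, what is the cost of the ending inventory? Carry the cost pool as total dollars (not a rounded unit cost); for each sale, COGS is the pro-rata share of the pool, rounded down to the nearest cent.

Ending inventory = $3,476.13

After Mar 1: 124 on hand, pool $1,643.00 (≈ $13.2500 each)
After Mar 2: 214 on hand, pool $2,813.00 (≈ $13.1449 each)
Mar 4, sell 20: 20/214 × $2,813.00 → $262.89
After Mar 5: 424 on hand, pool $5,586.11 (≈ $13.1748 each)
After Mar 7: 478 on hand, pool $6,390.71 (≈ $13.3697 each)
Mar 9, sell 206: 206/478 × $6,390.71 → $2,754.15
Mar 10, sell 12: 12/272 × $3,636.56 → $160.43
Total COGS = $262.89 + $2,754.15 + $160.43 = $3,177.47
Ending inventory (cost pool remaining) = $3,476.13
Check: goods available $6,653.60 = COGS $3,177.47 + ending $3,476.13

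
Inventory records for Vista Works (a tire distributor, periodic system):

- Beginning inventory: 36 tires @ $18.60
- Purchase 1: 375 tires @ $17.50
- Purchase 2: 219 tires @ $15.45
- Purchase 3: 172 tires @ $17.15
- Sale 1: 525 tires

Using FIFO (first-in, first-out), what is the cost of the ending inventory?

Sale 1 (525) [FIFO — oldest first]: 36 @ $18.60 + 375 @ $17.50 + 114 @ $15.45 = $8,993.40
Ending inventory: 105 @ $15.45 + 172 @ $17.15 = $4,572.05
Check: goods available $13,565.45 = COGS $8,993.40 + ending $4,572.05

Ending inventory = $4,572.05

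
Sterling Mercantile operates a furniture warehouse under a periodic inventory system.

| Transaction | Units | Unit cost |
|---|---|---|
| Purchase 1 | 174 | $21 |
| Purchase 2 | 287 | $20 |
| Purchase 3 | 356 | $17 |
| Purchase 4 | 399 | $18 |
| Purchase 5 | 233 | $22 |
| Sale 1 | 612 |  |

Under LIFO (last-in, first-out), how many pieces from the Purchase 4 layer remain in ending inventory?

20

Sale 1 (612) [LIFO — newest first]: 233 @ $22 + 379 @ $18 = $11,948
Ending inventory: 174 @ $21 + 287 @ $20 + 356 @ $17 + 20 @ $18 = $15,806
Check: goods available $27,754 = COGS $11,948 + ending $15,806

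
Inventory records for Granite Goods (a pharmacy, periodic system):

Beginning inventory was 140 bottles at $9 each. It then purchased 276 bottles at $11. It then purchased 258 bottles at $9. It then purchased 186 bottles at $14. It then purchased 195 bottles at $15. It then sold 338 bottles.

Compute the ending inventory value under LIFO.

Ending inventory = $7,220

Sale 1 (338) [LIFO — newest first]: 195 @ $15 + 143 @ $14 = $4,927
Ending inventory: 140 @ $9 + 276 @ $11 + 258 @ $9 + 43 @ $14 = $7,220
Check: goods available $12,147 = COGS $4,927 + ending $7,220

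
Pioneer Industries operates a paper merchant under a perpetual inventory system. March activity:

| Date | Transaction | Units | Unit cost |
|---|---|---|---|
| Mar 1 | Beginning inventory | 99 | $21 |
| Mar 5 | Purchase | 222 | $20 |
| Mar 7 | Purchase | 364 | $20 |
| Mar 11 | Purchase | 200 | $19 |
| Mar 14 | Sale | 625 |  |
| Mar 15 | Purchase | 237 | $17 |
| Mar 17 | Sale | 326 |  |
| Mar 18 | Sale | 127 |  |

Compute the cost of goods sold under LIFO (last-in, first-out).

Mar 14, 625 sold [LIFO — newest first]: 200 @ $19 + 364 @ $20 + 61 @ $20 = $12,300
Mar 17, 326 sold [LIFO — newest first]: 237 @ $17 + 89 @ $20 = $5,809
Mar 18, 127 sold [LIFO — newest first]: 72 @ $20 + 55 @ $21 = $2,595
Total COGS = $12,300 + $5,809 + $2,595 = $20,704
Ending inventory: 44 @ $21 = $924

COGS = $20,704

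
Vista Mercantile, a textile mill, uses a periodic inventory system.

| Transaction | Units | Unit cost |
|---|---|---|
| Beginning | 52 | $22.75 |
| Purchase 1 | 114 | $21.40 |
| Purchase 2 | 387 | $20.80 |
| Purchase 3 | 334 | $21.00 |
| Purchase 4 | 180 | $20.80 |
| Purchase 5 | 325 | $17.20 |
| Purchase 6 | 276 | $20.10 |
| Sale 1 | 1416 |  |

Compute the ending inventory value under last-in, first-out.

Sale 1 (1416) [LIFO — newest first]: 276 @ $20.10 + 325 @ $17.20 + 180 @ $20.80 + 334 @ $21.00 + 301 @ $20.80 = $28,156.40
Ending inventory: 52 @ $22.75 + 114 @ $21.40 + 86 @ $20.80 = $5,411.40

Ending inventory = $5,411.40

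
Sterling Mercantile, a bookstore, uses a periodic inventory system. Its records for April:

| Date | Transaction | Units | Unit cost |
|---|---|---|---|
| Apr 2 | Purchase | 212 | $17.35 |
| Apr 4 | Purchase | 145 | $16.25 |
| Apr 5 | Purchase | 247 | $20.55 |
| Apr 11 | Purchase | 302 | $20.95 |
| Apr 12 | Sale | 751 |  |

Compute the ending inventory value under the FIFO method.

Ending inventory = $3,247.25

Apr 12, 751 sold [FIFO — oldest first]: 212 @ $17.35 + 145 @ $16.25 + 247 @ $20.55 + 147 @ $20.95 = $14,189.95
Ending inventory: 155 @ $20.95 = $3,247.25
Check: goods available $17,437.20 = COGS $14,189.95 + ending $3,247.25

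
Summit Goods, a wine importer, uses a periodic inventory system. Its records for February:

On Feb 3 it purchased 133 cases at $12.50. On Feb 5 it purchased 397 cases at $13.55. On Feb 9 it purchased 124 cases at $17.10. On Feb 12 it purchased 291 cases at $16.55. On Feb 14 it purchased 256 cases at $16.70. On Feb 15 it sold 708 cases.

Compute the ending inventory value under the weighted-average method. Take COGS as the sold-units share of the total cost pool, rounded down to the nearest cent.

Ending inventory = $7,492.91

Feb 15, sell 708: 708/1201 × $18,253.50 → $10,760.59
Ending inventory (cost pool remaining) = $7,492.91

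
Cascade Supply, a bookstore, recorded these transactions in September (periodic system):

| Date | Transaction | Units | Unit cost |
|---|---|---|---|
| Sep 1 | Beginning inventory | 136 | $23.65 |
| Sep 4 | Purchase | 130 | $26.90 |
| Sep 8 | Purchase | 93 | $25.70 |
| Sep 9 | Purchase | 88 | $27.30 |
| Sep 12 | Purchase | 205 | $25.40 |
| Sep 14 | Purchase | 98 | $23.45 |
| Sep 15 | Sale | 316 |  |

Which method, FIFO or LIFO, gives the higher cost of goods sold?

FIFO

FIFO COGS: 136 @ $23.65 + 130 @ $26.90 + 50 @ $25.70 = $7,998.40
LIFO COGS: 98 @ $23.45 + 205 @ $25.40 + 13 @ $27.30 = $7,860.00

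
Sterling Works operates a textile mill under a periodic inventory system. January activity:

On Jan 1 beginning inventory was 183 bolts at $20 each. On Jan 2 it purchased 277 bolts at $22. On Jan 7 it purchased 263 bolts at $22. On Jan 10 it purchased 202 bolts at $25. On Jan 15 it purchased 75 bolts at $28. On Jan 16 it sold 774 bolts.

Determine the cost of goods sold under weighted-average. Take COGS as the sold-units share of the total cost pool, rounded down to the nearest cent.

COGS = $17,562.06

Jan 16, sell 774: 774/1000 × $22,690.00 → $17,562.06
Ending inventory (cost pool remaining) = $5,127.94
Check: goods available $22,690.00 = COGS $17,562.06 + ending $5,127.94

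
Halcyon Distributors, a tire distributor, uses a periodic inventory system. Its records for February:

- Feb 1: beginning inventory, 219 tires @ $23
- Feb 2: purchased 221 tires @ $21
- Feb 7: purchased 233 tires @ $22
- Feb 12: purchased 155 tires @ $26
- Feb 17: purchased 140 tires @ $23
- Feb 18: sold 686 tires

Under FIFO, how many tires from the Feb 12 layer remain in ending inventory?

142

Feb 18, 686 sold [FIFO — oldest first]: 219 @ $23 + 221 @ $21 + 233 @ $22 + 13 @ $26 = $15,142
Ending inventory: 142 @ $26 + 140 @ $23 = $6,912
Check: goods available $22,054 = COGS $15,142 + ending $6,912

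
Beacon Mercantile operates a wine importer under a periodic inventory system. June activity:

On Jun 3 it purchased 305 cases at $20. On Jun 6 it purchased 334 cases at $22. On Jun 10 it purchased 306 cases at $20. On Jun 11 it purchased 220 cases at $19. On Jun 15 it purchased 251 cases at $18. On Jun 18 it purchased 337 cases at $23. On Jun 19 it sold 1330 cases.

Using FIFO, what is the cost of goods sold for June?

Jun 19, 1330 sold [FIFO — oldest first]: 305 @ $20 + 334 @ $22 + 306 @ $20 + 220 @ $19 + 165 @ $18 = $26,718
Ending inventory: 86 @ $18 + 337 @ $23 = $9,299

COGS = $26,718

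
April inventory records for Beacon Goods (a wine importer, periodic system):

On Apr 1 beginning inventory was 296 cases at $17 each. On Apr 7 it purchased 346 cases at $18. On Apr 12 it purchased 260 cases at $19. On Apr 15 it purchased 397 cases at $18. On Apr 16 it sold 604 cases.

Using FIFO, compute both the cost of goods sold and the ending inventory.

COGS = $10,576; ending inventory = $12,770

Apr 16, 604 sold [FIFO — oldest first]: 296 @ $17 + 308 @ $18 = $10,576
Ending inventory: 38 @ $18 + 260 @ $19 + 397 @ $18 = $12,770
Check: goods available $23,346 = COGS $10,576 + ending $12,770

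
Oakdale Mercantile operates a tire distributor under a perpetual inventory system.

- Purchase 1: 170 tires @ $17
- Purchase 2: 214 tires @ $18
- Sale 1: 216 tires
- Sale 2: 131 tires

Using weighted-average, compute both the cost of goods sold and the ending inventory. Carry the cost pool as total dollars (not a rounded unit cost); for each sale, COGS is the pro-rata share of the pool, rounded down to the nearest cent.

After Purchase 1: 170 on hand, pool $2,890.00 (≈ $17.0000 each)
After Purchase 2: 384 on hand, pool $6,742.00 (≈ $17.5573 each)
Sale 1, sell 216: 216/384 × $6,742.00 → $3,792.37
Sale 2, sell 131: 131/168 × $2,949.63 → $2,300.00
Total COGS = $3,792.37 + $2,300.00 = $6,092.37
Ending inventory (cost pool remaining) = $649.63

COGS = $6,092.37; ending inventory = $649.63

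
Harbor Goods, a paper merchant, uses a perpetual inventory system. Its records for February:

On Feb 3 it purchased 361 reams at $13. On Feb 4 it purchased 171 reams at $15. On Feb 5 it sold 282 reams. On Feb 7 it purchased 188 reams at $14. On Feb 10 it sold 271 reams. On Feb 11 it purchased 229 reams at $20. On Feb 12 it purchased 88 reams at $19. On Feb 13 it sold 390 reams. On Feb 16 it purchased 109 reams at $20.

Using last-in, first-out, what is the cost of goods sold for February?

Feb 5, 282 sold [LIFO — newest first]: 171 @ $15 + 111 @ $13 = $4,008
Feb 10, 271 sold [LIFO — newest first]: 188 @ $14 + 83 @ $13 = $3,711
Feb 13, 390 sold [LIFO — newest first]: 88 @ $19 + 229 @ $20 + 73 @ $13 = $7,201
Total COGS = $4,008 + $3,711 + $7,201 = $14,920
Ending inventory: 94 @ $13 + 109 @ $20 = $3,402

COGS = $14,920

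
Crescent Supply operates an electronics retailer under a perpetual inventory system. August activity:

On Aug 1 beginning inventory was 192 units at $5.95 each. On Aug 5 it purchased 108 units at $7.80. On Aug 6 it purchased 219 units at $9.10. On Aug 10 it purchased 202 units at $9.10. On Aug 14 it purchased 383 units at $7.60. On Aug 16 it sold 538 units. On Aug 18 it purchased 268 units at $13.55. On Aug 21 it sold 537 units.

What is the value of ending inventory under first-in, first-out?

Aug 16, 538 sold [FIFO — oldest first]: 192 @ $5.95 + 108 @ $7.80 + 219 @ $9.10 + 19 @ $9.10 = $4,150.60
Aug 21, 537 sold [FIFO — oldest first]: 183 @ $9.10 + 354 @ $7.60 = $4,355.70
Total COGS = $4,150.60 + $4,355.70 = $8,506.30
Ending inventory: 29 @ $7.60 + 268 @ $13.55 = $3,851.80

Ending inventory = $3,851.80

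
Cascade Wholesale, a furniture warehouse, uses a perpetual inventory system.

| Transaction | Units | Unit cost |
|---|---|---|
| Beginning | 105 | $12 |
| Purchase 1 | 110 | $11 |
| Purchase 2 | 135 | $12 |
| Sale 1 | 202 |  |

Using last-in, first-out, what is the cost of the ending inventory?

Ending inventory = $1,733

Sale 1 (202) [LIFO — newest first]: 135 @ $12 + 67 @ $11 = $2,357
Ending inventory: 105 @ $12 + 43 @ $11 = $1,733
Check: goods available $4,090 = COGS $2,357 + ending $1,733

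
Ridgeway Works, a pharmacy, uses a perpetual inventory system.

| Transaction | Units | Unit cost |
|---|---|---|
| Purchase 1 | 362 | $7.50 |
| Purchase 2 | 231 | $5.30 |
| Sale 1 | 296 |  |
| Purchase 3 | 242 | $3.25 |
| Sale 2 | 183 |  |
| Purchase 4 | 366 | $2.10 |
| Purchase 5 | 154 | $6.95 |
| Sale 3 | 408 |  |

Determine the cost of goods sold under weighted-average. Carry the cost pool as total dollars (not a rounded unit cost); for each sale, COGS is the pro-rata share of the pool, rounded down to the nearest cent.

After Purchase 1: 362 on hand, pool $2,715.00 (≈ $7.5000 each)
After Purchase 2: 593 on hand, pool $3,939.30 (≈ $6.6430 each)
Sale 1, sell 296: 296/593 × $3,939.30 → $1,966.32
After Purchase 3: 539 on hand, pool $2,759.48 (≈ $5.1196 each)
Sale 2, sell 183: 183/539 × $2,759.48 → $936.89
After Purchase 4: 722 on hand, pool $2,591.19 (≈ $3.5889 each)
After Purchase 5: 876 on hand, pool $3,661.49 (≈ $4.1798 each)
Sale 3, sell 408: 408/876 × $3,661.49 → $1,705.35
Total COGS = $1,966.32 + $936.89 + $1,705.35 = $4,608.56
Ending inventory (cost pool remaining) = $1,956.14

COGS = $4,608.56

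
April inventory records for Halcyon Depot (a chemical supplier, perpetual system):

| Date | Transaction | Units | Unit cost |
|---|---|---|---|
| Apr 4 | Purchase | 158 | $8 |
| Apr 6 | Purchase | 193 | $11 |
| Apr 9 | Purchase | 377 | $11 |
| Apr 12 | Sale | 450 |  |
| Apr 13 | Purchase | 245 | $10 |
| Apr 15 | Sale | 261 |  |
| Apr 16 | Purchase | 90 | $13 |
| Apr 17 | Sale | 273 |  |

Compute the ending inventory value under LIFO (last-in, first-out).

Apr 12, 450 sold [LIFO — newest first]: 377 @ $11 + 73 @ $11 = $4,950
Apr 15, 261 sold [LIFO — newest first]: 245 @ $10 + 16 @ $11 = $2,626
Apr 17, 273 sold [LIFO — newest first]: 90 @ $13 + 104 @ $11 + 79 @ $8 = $2,946
Total COGS = $4,950 + $2,626 + $2,946 = $10,522
Ending inventory: 79 @ $8 = $632

Ending inventory = $632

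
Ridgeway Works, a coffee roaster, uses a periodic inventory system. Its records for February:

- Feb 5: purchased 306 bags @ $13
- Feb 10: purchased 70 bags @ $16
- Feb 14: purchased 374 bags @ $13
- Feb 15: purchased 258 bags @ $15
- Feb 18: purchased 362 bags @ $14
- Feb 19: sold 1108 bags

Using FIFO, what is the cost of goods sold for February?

COGS = $15,230

Feb 19, 1108 sold [FIFO — oldest first]: 306 @ $13 + 70 @ $16 + 374 @ $13 + 258 @ $15 + 100 @ $14 = $15,230
Ending inventory: 262 @ $14 = $3,668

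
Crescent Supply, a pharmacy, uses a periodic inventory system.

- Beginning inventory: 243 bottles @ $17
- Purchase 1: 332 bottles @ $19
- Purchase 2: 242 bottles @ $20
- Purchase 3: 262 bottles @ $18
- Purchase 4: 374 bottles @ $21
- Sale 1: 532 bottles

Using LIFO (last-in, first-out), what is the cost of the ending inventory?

Sale 1 (532) [LIFO — newest first]: 374 @ $21 + 158 @ $18 = $10,698
Ending inventory: 243 @ $17 + 332 @ $19 + 242 @ $20 + 104 @ $18 = $17,151

Ending inventory = $17,151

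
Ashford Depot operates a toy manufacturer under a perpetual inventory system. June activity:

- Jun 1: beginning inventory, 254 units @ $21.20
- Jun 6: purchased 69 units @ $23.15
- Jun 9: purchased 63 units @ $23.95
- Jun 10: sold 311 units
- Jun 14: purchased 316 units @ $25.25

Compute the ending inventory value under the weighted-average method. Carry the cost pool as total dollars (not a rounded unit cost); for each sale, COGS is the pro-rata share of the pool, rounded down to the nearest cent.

After Jun 1: 254 on hand, pool $5,384.80 (≈ $21.2000 each)
After Jun 6: 323 on hand, pool $6,982.15 (≈ $21.6166 each)
After Jun 9: 386 on hand, pool $8,491.00 (≈ $21.9974 each)
Jun 10, sell 311: 311/386 × $8,491.00 → $6,841.19
After Jun 14: 391 on hand, pool $9,628.81 (≈ $24.6261 each)
Ending inventory (cost pool remaining) = $9,628.81

Ending inventory = $9,628.81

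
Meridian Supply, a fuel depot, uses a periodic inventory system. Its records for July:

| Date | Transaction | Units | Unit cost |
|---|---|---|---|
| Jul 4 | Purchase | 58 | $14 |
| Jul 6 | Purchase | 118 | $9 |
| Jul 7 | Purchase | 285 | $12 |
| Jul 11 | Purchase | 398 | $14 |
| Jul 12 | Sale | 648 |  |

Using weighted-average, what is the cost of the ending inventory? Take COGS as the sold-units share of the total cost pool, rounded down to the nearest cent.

Jul 12, sell 648: 648/859 × $10,866.00 → $8,196.93
Ending inventory (cost pool remaining) = $2,669.07

Ending inventory = $2,669.07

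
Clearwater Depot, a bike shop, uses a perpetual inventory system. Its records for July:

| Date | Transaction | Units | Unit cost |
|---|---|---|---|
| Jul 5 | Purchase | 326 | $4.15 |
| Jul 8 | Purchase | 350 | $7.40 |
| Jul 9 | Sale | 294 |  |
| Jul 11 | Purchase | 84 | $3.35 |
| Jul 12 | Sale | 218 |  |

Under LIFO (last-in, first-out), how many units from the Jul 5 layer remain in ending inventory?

248

Jul 9, 294 sold [LIFO — newest first]: 294 @ $7.40 = $2,175.60
Jul 12, 218 sold [LIFO — newest first]: 84 @ $3.35 + 56 @ $7.40 + 78 @ $4.15 = $1,019.50
Total COGS = $2,175.60 + $1,019.50 = $3,195.10
Ending inventory: 248 @ $4.15 = $1,029.20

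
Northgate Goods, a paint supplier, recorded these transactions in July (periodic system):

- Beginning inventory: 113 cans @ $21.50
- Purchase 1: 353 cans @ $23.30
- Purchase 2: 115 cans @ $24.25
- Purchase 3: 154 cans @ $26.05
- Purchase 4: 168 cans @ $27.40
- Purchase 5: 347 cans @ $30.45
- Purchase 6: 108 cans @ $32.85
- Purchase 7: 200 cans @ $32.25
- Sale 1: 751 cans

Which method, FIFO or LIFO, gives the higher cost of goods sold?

LIFO

FIFO COGS: 113 @ $21.50 + 353 @ $23.30 + 115 @ $24.25 + 154 @ $26.05 + 16 @ $27.40 = $17,893.25
LIFO COGS: 200 @ $32.25 + 108 @ $32.85 + 347 @ $30.45 + 96 @ $27.40 = $23,194.35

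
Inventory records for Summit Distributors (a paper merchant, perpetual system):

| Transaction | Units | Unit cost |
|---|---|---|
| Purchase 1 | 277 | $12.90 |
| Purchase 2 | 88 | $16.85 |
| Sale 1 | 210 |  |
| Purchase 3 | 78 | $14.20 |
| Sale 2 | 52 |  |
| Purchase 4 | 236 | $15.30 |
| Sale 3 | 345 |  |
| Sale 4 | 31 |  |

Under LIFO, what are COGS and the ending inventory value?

Sale 1 (210) [LIFO — newest first]: 88 @ $16.85 + 122 @ $12.90 = $3,056.60
Sale 2 (52) [LIFO — newest first]: 52 @ $14.20 = $738.40
Sale 3 (345) [LIFO — newest first]: 236 @ $15.30 + 26 @ $14.20 + 83 @ $12.90 = $5,050.70
Sale 4 (31) [LIFO — newest first]: 31 @ $12.90 = $399.90
Total COGS = $3,056.60 + $738.40 + $5,050.70 + $399.90 = $9,245.60
Ending inventory: 41 @ $12.90 = $528.90
Check: goods available $9,774.50 = COGS $9,245.60 + ending $528.90

COGS = $9,245.60; ending inventory = $528.90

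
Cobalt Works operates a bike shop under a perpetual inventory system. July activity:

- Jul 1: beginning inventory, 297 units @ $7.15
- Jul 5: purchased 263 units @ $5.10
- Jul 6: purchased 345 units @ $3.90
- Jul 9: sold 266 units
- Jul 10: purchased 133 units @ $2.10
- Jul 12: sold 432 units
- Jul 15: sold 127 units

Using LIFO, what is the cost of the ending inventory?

Ending inventory = $1,522.95

Jul 9, 266 sold [LIFO — newest first]: 266 @ $3.90 = $1,037.40
Jul 12, 432 sold [LIFO — newest first]: 133 @ $2.10 + 79 @ $3.90 + 220 @ $5.10 = $1,709.40
Jul 15, 127 sold [LIFO — newest first]: 43 @ $5.10 + 84 @ $7.15 = $819.90
Total COGS = $1,037.40 + $1,709.40 + $819.90 = $3,566.70
Ending inventory: 213 @ $7.15 = $1,522.95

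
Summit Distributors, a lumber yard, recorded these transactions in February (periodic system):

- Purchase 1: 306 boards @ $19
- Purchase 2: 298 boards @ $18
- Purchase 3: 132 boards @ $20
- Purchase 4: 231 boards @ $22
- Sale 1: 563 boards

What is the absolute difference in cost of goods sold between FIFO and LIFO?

FIFO COGS: 306 @ $19 + 257 @ $18 = $10,440
LIFO COGS: 231 @ $22 + 132 @ $20 + 200 @ $18 = $11,322
Difference = |$10,440 − $11,322| = $882

$882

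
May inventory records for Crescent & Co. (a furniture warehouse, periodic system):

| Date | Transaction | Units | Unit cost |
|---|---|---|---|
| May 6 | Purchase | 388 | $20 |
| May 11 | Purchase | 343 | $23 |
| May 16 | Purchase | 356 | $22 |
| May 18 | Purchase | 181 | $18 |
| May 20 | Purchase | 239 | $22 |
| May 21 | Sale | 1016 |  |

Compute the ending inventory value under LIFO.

May 21, 1016 sold [LIFO — newest first]: 239 @ $22 + 181 @ $18 + 356 @ $22 + 240 @ $23 = $21,868
Ending inventory: 388 @ $20 + 103 @ $23 = $10,129
Check: goods available $31,997 = COGS $21,868 + ending $10,129

Ending inventory = $10,129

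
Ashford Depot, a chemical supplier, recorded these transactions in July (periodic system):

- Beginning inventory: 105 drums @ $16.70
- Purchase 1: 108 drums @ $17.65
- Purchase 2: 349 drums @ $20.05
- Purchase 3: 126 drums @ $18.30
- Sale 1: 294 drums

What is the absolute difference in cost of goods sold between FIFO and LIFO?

$390.45

FIFO COGS: 105 @ $16.70 + 108 @ $17.65 + 81 @ $20.05 = $5,283.75
LIFO COGS: 126 @ $18.30 + 168 @ $20.05 = $5,674.20
Difference = |$5,283.75 − $5,674.20| = $390.45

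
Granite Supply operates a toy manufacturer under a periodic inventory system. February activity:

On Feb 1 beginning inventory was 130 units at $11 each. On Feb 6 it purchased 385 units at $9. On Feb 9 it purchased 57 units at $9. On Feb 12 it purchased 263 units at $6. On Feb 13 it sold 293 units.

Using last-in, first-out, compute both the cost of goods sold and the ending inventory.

Feb 13, 293 sold [LIFO — newest first]: 263 @ $6 + 30 @ $9 = $1,848
Ending inventory: 130 @ $11 + 385 @ $9 + 27 @ $9 = $5,138
Check: goods available $6,986 = COGS $1,848 + ending $5,138

COGS = $1,848; ending inventory = $5,138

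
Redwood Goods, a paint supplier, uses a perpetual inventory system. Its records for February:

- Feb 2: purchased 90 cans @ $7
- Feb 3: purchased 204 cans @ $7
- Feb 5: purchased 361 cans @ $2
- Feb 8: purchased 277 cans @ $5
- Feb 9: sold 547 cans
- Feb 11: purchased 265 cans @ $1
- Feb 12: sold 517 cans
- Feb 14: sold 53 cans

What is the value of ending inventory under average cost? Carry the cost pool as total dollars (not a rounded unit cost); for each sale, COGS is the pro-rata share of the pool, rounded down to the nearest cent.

Ending inventory = $244.38

After Feb 2: 90 on hand, pool $630.00 (≈ $7.0000 each)
After Feb 3: 294 on hand, pool $2,058.00 (≈ $7.0000 each)
After Feb 5: 655 on hand, pool $2,780.00 (≈ $4.2443 each)
After Feb 8: 932 on hand, pool $4,165.00 (≈ $4.4689 each)
Feb 9, sell 547: 547/932 × $4,165.00 → $2,444.47
After Feb 11: 650 on hand, pool $1,985.53 (≈ $3.0547 each)
Feb 12, sell 517: 517/650 × $1,985.53 → $1,579.26
Feb 14, sell 53: 53/133 × $406.27 → $161.89
Total COGS = $2,444.47 + $1,579.26 + $161.89 = $4,185.62
Ending inventory (cost pool remaining) = $244.38
Check: goods available $4,430.00 = COGS $4,185.62 + ending $244.38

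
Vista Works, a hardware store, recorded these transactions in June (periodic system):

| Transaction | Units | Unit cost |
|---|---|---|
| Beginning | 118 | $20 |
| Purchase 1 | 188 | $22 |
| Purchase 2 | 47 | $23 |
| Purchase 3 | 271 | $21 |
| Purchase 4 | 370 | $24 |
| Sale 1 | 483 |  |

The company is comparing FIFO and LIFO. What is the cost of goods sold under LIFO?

FIFO COGS: 118 @ $20 + 188 @ $22 + 47 @ $23 + 130 @ $21 = $10,307
LIFO COGS: 370 @ $24 + 113 @ $21 = $11,253

COGS = $11,253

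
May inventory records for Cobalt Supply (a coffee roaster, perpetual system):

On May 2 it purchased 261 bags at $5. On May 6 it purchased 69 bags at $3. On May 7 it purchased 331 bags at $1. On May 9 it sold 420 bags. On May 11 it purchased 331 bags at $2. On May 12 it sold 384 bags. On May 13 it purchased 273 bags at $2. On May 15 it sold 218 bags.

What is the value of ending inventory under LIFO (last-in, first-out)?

Ending inventory = $1,050

May 9, 420 sold [LIFO — newest first]: 331 @ $1 + 69 @ $3 + 20 @ $5 = $638
May 12, 384 sold [LIFO — newest first]: 331 @ $2 + 53 @ $5 = $927
May 15, 218 sold [LIFO — newest first]: 218 @ $2 = $436
Total COGS = $638 + $927 + $436 = $2,001
Ending inventory: 188 @ $5 + 55 @ $2 = $1,050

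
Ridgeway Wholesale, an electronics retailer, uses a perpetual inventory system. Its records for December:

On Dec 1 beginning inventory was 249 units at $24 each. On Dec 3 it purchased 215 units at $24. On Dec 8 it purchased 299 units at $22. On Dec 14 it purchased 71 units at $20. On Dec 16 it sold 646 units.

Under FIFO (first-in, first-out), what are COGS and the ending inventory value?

COGS = $15,140; ending inventory = $3,994

Dec 16, 646 sold [FIFO — oldest first]: 249 @ $24 + 215 @ $24 + 182 @ $22 = $15,140
Ending inventory: 117 @ $22 + 71 @ $20 = $3,994
Check: goods available $19,134 = COGS $15,140 + ending $3,994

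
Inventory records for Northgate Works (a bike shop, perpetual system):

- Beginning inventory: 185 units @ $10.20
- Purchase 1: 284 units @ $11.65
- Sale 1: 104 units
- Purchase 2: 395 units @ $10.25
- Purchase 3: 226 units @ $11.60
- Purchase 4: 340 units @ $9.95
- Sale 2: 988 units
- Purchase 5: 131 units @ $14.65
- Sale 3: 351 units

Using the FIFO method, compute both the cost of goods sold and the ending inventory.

Sale 1 (104) [FIFO — oldest first]: 104 @ $10.20 = $1,060.80
Sale 2 (988) [FIFO — oldest first]: 81 @ $10.20 + 284 @ $11.65 + 395 @ $10.25 + 226 @ $11.60 + 2 @ $9.95 = $10,825.05
Sale 3 (351) [FIFO — oldest first]: 338 @ $9.95 + 13 @ $14.65 = $3,553.55
Total COGS = $1,060.80 + $10,825.05 + $3,553.55 = $15,439.40
Ending inventory: 118 @ $14.65 = $1,728.70

COGS = $15,439.40; ending inventory = $1,728.70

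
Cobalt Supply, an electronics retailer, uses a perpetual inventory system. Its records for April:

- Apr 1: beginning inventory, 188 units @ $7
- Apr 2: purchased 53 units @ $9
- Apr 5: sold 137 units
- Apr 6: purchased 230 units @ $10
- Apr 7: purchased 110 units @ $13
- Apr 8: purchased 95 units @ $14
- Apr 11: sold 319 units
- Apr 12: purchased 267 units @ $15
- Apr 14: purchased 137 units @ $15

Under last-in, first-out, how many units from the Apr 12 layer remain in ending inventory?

267

Apr 5, 137 sold [LIFO — newest first]: 53 @ $9 + 84 @ $7 = $1,065
Apr 11, 319 sold [LIFO — newest first]: 95 @ $14 + 110 @ $13 + 114 @ $10 = $3,900
Total COGS = $1,065 + $3,900 = $4,965
Ending inventory: 104 @ $7 + 116 @ $10 + 267 @ $15 + 137 @ $15 = $7,948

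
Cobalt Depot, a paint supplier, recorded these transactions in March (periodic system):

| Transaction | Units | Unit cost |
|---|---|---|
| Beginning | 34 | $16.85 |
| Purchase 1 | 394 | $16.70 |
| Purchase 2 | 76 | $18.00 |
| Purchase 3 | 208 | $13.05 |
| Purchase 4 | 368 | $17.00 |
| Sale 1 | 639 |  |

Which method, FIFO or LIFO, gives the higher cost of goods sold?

FIFO

FIFO COGS: 34 @ $16.85 + 394 @ $16.70 + 76 @ $18.00 + 135 @ $13.05 = $10,282.45
LIFO COGS: 368 @ $17.00 + 208 @ $13.05 + 63 @ $18.00 = $10,104.40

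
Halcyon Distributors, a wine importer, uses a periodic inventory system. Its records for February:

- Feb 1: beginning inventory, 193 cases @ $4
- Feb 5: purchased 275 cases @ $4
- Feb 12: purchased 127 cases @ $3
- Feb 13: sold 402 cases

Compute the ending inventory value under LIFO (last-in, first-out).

Feb 13, 402 sold [LIFO — newest first]: 127 @ $3 + 275 @ $4 = $1,481
Ending inventory: 193 @ $4 = $772

Ending inventory = $772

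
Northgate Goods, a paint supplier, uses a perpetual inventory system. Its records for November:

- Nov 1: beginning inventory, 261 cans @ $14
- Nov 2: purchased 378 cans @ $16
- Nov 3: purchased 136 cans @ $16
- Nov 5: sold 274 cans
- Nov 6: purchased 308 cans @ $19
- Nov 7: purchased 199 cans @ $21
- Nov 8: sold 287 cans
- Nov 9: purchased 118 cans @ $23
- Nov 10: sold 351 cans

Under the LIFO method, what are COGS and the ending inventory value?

Nov 5, 274 sold [LIFO — newest first]: 136 @ $16 + 138 @ $16 = $4,384
Nov 8, 287 sold [LIFO — newest first]: 199 @ $21 + 88 @ $19 = $5,851
Nov 10, 351 sold [LIFO — newest first]: 118 @ $23 + 220 @ $19 + 13 @ $16 = $7,102
Total COGS = $4,384 + $5,851 + $7,102 = $17,337
Ending inventory: 261 @ $14 + 227 @ $16 = $7,286
Check: goods available $24,623 = COGS $17,337 + ending $7,286

COGS = $17,337; ending inventory = $7,286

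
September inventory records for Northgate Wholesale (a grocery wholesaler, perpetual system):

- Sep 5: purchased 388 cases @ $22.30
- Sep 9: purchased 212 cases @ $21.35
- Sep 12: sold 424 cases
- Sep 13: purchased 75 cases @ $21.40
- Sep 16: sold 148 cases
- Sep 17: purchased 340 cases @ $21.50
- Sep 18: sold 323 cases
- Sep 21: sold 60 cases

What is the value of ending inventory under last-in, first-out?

Ending inventory = $1,338.00

Sep 12, 424 sold [LIFO — newest first]: 212 @ $21.35 + 212 @ $22.30 = $9,253.80
Sep 16, 148 sold [LIFO — newest first]: 75 @ $21.40 + 73 @ $22.30 = $3,232.90
Sep 18, 323 sold [LIFO — newest first]: 323 @ $21.50 = $6,944.50
Sep 21, 60 sold [LIFO — newest first]: 17 @ $21.50 + 43 @ $22.30 = $1,324.40
Total COGS = $9,253.80 + $3,232.90 + $6,944.50 + $1,324.40 = $20,755.60
Ending inventory: 60 @ $22.30 = $1,338.00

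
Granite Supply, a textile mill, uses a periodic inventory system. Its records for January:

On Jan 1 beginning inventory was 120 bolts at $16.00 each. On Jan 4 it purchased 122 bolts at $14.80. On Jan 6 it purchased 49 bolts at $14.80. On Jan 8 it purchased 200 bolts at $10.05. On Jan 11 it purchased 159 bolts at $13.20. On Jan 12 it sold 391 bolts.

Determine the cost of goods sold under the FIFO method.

Jan 12, 391 sold [FIFO — oldest first]: 120 @ $16.00 + 122 @ $14.80 + 49 @ $14.80 + 100 @ $10.05 = $5,455.80
Ending inventory: 100 @ $10.05 + 159 @ $13.20 = $3,103.80

COGS = $5,455.80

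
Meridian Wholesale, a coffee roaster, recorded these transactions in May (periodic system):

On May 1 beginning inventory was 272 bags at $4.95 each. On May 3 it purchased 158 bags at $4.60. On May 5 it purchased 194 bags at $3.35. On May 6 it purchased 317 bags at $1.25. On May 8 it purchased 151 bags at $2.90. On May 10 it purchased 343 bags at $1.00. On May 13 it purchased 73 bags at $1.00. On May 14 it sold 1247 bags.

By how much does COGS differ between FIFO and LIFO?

$1,030.95

FIFO COGS: 272 @ $4.95 + 158 @ $4.60 + 194 @ $3.35 + 317 @ $1.25 + 151 @ $2.90 + 155 @ $1.00 = $3,712.25
LIFO COGS: 73 @ $1.00 + 343 @ $1.00 + 151 @ $2.90 + 317 @ $1.25 + 194 @ $3.35 + 158 @ $4.60 + 11 @ $4.95 = $2,681.30
Difference = |$3,712.25 − $2,681.30| = $1,030.95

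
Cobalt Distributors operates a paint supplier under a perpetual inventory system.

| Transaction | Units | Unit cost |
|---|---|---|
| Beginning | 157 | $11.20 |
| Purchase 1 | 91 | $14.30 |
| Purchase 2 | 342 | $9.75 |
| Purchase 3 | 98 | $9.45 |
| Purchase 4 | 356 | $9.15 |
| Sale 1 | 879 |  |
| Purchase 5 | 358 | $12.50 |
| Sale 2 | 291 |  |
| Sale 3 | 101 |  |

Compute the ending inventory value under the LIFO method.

Sale 1 (879) [LIFO — newest first]: 356 @ $9.15 + 98 @ $9.45 + 342 @ $9.75 + 83 @ $14.30 = $8,704.90
Sale 2 (291) [LIFO — newest first]: 291 @ $12.50 = $3,637.50
Sale 3 (101) [LIFO — newest first]: 67 @ $12.50 + 8 @ $14.30 + 26 @ $11.20 = $1,243.10
Total COGS = $8,704.90 + $3,637.50 + $1,243.10 = $13,585.50
Ending inventory: 131 @ $11.20 = $1,467.20

Ending inventory = $1,467.20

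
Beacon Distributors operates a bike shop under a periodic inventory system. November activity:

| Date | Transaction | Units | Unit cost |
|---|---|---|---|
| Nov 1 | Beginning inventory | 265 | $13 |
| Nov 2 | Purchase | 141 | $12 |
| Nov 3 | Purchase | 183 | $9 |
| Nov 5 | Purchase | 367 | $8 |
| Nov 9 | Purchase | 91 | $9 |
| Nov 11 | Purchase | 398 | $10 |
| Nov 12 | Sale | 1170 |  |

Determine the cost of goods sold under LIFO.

Nov 12, 1170 sold [LIFO — newest first]: 398 @ $10 + 91 @ $9 + 367 @ $8 + 183 @ $9 + 131 @ $12 = $10,954
Ending inventory: 265 @ $13 + 10 @ $12 = $3,565

COGS = $10,954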